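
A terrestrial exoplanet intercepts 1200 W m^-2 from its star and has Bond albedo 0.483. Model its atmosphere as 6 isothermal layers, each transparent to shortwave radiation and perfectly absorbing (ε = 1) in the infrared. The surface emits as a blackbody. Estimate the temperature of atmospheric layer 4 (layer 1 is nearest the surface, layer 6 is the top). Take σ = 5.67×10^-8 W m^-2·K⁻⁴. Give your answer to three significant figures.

301 K

The effective emission temperature is T_e = [S(1−α)/(4σ)]^¼ = 228.7 K.
In the N-layer model, layer k (counted from the surface) has T_k = (N+1−k)^(1/4)·T_e.
With k = 4: T_4 = (6+1−4)^¼·228.7 K = 301.0 K.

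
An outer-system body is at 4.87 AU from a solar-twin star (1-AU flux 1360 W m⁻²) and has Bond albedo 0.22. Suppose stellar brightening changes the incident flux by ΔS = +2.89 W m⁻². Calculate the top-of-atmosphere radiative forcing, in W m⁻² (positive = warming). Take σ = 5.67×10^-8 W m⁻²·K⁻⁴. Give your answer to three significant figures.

0.564 W m⁻²

Flux at the orbit: S = 1360/(4.87)² = 57.34 W m⁻².
TOA radiative forcing: ΔF = (1−α)ΔS/4 = 0.78·(+2.89)/4 = 0.5635 W m⁻².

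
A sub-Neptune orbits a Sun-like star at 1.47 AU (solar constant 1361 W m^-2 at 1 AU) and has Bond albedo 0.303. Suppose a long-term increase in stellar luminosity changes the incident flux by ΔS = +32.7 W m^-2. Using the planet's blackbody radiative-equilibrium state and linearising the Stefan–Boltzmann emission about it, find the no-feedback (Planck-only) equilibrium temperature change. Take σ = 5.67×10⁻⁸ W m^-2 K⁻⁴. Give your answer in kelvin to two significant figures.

2.7 kelvin

By the inverse-square law, S = 1361/1.47² = 629.8 W m^-2.
Unperturbed T_e = [629.8·(1−0.303)/(4σ)]^¼ = 209.8 K.
Only a fraction (1−α) is absorbed and it's spread over 4πR², so ΔF = (1−α)ΔS/4 = 5.698 W m^-2.
Linearising σT⁴ gives d(σT⁴)/dT = 4σT_e³ = 2.093 W m^-2 per K.
Hence the no-feedback warming is ΔF/(4σT_e³) = 2.72 K.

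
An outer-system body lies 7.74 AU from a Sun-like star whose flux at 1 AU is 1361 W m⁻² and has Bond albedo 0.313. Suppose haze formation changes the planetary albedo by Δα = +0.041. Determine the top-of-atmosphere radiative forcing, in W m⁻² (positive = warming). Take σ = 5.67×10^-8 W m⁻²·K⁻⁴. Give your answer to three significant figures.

-0.233 W m⁻²

Flux at the orbit: S = 1361/(7.74)² = 22.72 W m⁻².
TOA radiative forcing: ΔF = −S·Δα/4 = −22.72·(+0.041)/4 = -0.2329 W m⁻².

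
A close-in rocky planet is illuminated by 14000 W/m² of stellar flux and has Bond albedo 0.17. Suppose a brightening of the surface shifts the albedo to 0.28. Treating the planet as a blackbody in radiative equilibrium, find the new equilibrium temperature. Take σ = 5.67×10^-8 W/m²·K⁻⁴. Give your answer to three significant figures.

459 K

With the new albedo, S(1−α₂)/4 = 2520 W/m², so T₂ = 459.1 K.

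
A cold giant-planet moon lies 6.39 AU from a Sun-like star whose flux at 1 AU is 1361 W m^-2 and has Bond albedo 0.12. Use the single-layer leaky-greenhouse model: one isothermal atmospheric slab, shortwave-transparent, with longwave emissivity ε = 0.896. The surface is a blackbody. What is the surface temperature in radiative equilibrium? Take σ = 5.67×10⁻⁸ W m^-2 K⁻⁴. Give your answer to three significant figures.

124 kelvin

Flux at the orbit: S = 1361/(6.39)² = 33.33 W m^-2.
At the top of the atmosphere, σT_e⁴ = S(1−α)/4 = 7.333 W m^-2, giving T_e = 106.6 K.
The surface balance (absorbed SW + ε·downward IR = σT_s⁴) with T_a⁴ = T_s⁴/2 reduces to T_s = T_e·[2/(2−ε)]^¼ = 123.7 K.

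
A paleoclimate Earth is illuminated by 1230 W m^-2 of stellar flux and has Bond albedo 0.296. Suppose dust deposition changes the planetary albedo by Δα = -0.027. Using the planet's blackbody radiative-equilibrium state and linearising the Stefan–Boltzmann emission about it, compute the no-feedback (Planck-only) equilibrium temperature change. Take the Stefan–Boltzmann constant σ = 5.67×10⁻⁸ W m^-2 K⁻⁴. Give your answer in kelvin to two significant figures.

2.4 kelvin

The baseline emission temperature is T_e = 248.6 K.
TOA radiative forcing: ΔF = −S·Δα/4 = −1230·(-0.027)/4 = 8.303 W m^-2.
The Planck feedback parameter is 4σT_e³ = 3.484 W m^-2/K.
So ΔT₀ = 8.303/3.484 = 2.38 K.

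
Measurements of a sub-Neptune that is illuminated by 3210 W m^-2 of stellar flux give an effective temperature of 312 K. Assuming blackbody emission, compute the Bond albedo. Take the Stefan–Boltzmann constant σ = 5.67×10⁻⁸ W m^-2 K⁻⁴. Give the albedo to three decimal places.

Energy balance: S(1−α)/4 = σT⁴, so 1−α = 4σT⁴/S.
4σT⁴ = 4·5.67×10⁻⁸·(312)⁴ = 2149 W m^-2.
Hence α = 1 − 2149/3210 = 0.3305.

0.330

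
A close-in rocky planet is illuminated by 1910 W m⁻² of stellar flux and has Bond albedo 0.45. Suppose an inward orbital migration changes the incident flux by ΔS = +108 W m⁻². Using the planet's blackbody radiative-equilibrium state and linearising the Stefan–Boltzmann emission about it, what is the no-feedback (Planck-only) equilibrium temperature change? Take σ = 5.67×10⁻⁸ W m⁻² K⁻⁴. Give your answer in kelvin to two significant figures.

Unperturbed T_e = [1910·(1−0.45)/(4σ)]^¼ = 260.9 K.
TOA radiative forcing: ΔF = (1−α)ΔS/4 = 0.55·(+108)/4 = 14.85 W m⁻².
Linearising σT⁴ gives d(σT⁴)/dT = 4σT_e³ = 4.027 W m⁻² per K.
Hence the no-feedback warming is ΔF/(4σT_e³) = 3.69 K.

3.7 kelvin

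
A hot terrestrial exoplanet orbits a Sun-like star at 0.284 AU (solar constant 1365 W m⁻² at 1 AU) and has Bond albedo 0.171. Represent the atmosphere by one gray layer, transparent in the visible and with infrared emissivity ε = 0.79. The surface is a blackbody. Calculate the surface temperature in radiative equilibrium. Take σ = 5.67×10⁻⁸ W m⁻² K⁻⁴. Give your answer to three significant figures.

Flux at the orbit: S = 1365/(0.284)² = 16920 W m⁻².
The planet radiates to space at T_e = [S(1−α)/(4σ)]^(1/4) = 498.7 K.
For a single slab of emissivity ε, T_s⁴ = 2T_e⁴/(2−ε); thus T_s = 498.7·(1.653)^(1/4) = 565.5 K.

565 K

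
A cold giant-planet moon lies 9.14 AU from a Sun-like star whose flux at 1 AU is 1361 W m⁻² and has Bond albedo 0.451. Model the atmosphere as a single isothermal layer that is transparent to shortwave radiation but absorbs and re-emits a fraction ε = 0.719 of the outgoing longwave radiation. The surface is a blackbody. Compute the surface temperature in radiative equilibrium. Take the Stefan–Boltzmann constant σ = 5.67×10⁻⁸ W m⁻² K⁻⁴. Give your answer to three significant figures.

88.6 K

By the inverse-square law, S = 1361/9.14² = 16.29 W m⁻².
At the top of the atmosphere, σT_e⁴ = S(1−α)/4 = 2.236 W m⁻², giving T_e = 79.25 K.
For a single slab of emissivity ε, T_s⁴ = 2T_e⁴/(2−ε); thus T_s = 79.25·(1.561)^(1/4) = 88.58 K.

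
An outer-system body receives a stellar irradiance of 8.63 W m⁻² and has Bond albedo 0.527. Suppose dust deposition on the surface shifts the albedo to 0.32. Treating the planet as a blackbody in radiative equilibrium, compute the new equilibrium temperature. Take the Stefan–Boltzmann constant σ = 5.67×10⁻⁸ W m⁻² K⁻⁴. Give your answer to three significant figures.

71.3 kelvin

With the new albedo, S(1−α₂)/4 = 1.467 W m⁻², so T₂ = 71.32 K.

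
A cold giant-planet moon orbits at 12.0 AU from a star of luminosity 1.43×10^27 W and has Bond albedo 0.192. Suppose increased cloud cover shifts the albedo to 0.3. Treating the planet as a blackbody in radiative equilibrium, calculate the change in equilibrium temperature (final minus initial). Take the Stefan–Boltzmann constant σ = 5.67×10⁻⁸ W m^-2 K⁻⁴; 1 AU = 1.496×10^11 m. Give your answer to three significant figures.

-3.73 kelvin

Orbital distance: d = 12.0 AU = 1.795×10^12 m.
S = L/(4πd²) = 35.31 W m^-2.
Before: T₁ = [35.31·0.808/(4σ)]^(1/4) = 105.9 K.
With α = 0.3, T₂ = 102.2 K.
ΔT = T₂ − T₁ = -3.732 K.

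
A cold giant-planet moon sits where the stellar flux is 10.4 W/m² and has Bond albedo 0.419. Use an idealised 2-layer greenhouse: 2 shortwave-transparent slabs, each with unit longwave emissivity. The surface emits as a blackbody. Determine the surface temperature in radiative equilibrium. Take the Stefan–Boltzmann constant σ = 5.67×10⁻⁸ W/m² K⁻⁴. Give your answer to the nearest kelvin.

Top-of-atmosphere balance: σT_e⁴ = S(1−α)/4 = 1.511 W/m² → T_e = 71.84 K.
For an N-layer opaque stack, T_s⁴ = (N+1)T_e⁴, hence T_s = (3)^(1/4)×71.84 K = 94.55 K.

95 kelvin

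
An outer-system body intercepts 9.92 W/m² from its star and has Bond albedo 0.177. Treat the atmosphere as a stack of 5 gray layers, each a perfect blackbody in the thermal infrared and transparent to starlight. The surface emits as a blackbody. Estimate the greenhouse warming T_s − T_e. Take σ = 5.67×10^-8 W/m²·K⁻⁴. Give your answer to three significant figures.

43.8 K

OLR = S(1−α)/4 = 2.041 W/m²; the top layer radiates at T_e = 77.46 K.
T_s = (N+1)^(1/4)·T_e = 121.2 K.
So the greenhouse effect raises the surface by 121.2 − 77.46 = 43.77 K.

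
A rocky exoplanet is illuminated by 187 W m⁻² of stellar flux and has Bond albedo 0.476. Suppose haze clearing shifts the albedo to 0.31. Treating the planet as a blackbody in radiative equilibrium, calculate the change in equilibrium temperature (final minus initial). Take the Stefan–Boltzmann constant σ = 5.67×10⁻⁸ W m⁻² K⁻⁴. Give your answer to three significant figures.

10.3 kelvin

With α = 0.476, T₁ = 144.2 K.
Final:   T₂ = [S(1−0.31)/(4σ)]^(1/4) = 154.4 K.
ΔT = T₂ − T₁ = 10.27 K.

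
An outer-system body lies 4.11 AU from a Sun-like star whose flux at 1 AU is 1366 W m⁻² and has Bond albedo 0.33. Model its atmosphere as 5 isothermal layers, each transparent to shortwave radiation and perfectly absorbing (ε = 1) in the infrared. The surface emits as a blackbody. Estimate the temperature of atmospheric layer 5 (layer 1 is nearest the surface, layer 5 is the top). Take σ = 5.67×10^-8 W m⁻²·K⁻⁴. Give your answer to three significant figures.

124 K

Irradiance scales as 1/d², so S = 1366 W m⁻² × (1/4.11)² = 80.87 W m⁻².
The effective emission temperature is T_e = [S(1−α)/(4σ)]^¼ = 124.3 K.
Each opaque layer satisfies 2T_j⁴ = T_{j−1}⁴ + T_{j+1}⁴, giving T_k⁴ = (N+1−k)T_e⁴.
T_5 = (1)^(1/4)·124.3 = 124.3 K.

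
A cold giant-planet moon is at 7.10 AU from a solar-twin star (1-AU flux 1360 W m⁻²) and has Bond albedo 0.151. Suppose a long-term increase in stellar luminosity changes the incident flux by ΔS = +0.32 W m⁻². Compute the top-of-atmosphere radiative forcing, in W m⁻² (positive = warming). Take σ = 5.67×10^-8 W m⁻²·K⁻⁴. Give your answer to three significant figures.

Flux at the orbit: S = 1360/(7.10)² = 26.98 W m⁻².
ΔF = Δ[S(1−α)]/4 = (1−0.151)·+0.32/4 = 0.06792 W m⁻².

0.0679 W m⁻²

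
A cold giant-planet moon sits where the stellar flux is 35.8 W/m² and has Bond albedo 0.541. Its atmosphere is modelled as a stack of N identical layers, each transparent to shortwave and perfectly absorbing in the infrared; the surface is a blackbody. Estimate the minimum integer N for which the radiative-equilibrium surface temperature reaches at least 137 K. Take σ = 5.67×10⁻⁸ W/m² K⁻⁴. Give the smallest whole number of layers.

4

OLR = S(1−α)/4 = 4.108 W/m²; the top layer radiates at T_e = 92.26 K.
T_s = (N+1)^(1/4)·T_e ≥ 137 K requires N+1 ≥ (T_s/T_e)⁴ = (137/92.26)⁴ = 4.862.
Rounding up, N = 4.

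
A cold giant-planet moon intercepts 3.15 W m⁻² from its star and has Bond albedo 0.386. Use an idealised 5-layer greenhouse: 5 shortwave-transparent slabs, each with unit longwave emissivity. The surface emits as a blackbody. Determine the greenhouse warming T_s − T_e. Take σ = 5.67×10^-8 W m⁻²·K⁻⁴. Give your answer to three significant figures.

OLR = S(1−α)/4 = 0.4835 W m⁻²; the top layer radiates at T_e = 54.04 K.
T_s = (N+1)^(1/4)·T_e = 84.58 K.
Warming: T_s − T_e = 30.54 K.

30.5 K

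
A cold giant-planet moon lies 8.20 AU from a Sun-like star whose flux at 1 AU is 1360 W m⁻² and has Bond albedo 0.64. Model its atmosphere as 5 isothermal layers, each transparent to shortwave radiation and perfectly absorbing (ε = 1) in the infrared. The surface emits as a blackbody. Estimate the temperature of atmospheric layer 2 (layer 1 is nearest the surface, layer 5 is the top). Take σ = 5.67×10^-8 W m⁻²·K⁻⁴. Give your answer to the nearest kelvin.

Flux at the orbit: S = 1360/(8.20)² = 20.23 W m⁻².
The effective emission temperature is T_e = [S(1−α)/(4σ)]^¼ = 75.27 K.
Each opaque layer satisfies 2T_j⁴ = T_{j−1}⁴ + T_{j+1}⁴, giving T_k⁴ = (N+1−k)T_e⁴.
T_2 = (4)^(1/4)·75.27 = 106.5 K.

106 K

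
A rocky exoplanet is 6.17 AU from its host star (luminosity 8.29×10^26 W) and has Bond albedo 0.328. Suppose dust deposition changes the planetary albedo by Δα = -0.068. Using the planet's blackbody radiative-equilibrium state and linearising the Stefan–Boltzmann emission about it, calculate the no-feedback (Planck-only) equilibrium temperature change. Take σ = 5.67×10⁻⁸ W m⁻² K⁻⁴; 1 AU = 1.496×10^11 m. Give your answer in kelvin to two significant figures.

3.1 kelvin

d = 6.17 × 1.496×10^11 m = 9.230×10^11 m.
S = L/(4πd²) = 77.43 W m⁻².
Reference equilibrium: T_e = [S(1−α)/(4σ)]^(1/4) = 123.1 K.
The change in absorbed flux is Δ[S(1−α)/4] = −SΔα/4 = 1.316 W m⁻².
Linearising σT⁴ gives d(σT⁴)/dT = 4σT_e³ = 0.4228 W m⁻² per K.
So ΔT₀ = 1.316/0.4228 = 3.11 K.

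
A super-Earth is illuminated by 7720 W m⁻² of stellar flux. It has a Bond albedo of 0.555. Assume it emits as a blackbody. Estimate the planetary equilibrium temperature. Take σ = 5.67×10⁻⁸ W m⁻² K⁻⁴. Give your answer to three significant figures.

351 kelvin

Averaging over the sphere, the absorbed flux is S(1−α)/4 = 858.8 W m⁻².
Set σT⁴ = 858.8 → T = (858.8/σ)^(1/4) = 350.8 K.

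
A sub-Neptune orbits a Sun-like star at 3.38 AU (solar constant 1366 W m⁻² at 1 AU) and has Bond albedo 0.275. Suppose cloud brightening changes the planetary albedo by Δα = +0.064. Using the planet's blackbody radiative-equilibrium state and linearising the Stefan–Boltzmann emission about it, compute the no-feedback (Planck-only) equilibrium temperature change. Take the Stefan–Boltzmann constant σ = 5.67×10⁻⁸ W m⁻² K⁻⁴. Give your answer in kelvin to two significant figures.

By the inverse-square law, S = 1366/3.38² = 119.6 W m⁻².
Reference equilibrium: T_e = [S(1−α)/(4σ)]^(1/4) = 139.8 K.
The change in absorbed flux is Δ[S(1−α)/4] = −SΔα/4 = -1.913 W m⁻².
Linearising σT⁴ gives d(σT⁴)/dT = 4σT_e³ = 0.6200 W m⁻² per K.
ΔT₀ = ΔF/λ_P = -1.913/0.6200 = -3.09 K.

-3.1 K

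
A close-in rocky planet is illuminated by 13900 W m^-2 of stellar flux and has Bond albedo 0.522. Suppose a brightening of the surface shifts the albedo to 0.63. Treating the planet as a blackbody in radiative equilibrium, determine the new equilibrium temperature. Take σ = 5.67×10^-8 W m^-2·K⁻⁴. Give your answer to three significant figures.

With the new albedo, S(1−α₂)/4 = 1286 W m^-2, so T₂ = 388.1 K.

388 K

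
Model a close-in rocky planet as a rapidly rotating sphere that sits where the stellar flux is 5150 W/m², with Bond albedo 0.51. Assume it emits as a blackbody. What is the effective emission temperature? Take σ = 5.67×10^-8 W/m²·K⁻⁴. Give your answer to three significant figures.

325 kelvin

The planet absorbs (1−α)S over its disc πR² and re-emits over 4πR², so the mean absorbed flux is (1−0.51)·5150/4 = 630.9 W/m².
Set σT⁴ = 630.9 → T = (630.9/σ)^(1/4) = 324.8 K.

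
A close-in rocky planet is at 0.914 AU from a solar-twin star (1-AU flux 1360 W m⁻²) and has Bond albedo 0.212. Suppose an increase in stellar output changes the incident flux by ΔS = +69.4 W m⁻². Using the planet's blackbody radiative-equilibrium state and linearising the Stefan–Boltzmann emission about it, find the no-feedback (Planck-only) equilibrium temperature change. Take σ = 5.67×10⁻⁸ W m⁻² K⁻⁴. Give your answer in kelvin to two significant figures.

2.9 K

Flux at the orbit: S = 1360/(0.914)² = 1628 W m⁻².
Reference equilibrium: T_e = [S(1−α)/(4σ)]^(1/4) = 274.2 K.
Only a fraction (1−α) is absorbed and it's spread over 4πR², so ΔF = (1−α)ΔS/4 = 13.67 W m⁻².
The Planck feedback parameter is 4σT_e³ = 4.678 W m⁻²/K.
Hence the no-feedback warming is ΔF/(4σT_e³) = 2.92 K.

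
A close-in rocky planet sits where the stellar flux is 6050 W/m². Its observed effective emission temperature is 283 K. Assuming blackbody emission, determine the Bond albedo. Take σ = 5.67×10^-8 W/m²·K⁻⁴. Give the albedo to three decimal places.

0.760

From σT⁴ = S(1−α)/4 we invert for α: 1−α = 4σT⁴/S.
σT⁴ = 363.7 W/m², so 4σT⁴ = 1455 W/m².
Hence α = 1 − 1455/6050 = 0.7595.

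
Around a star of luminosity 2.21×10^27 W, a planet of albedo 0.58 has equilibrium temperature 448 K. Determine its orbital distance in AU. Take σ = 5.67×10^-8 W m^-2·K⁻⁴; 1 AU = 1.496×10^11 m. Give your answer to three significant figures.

0.601 AU

Required flux: S = 4σT⁴/(1−α) = 21750 W m^-2.
From L = 4πd²S, d = √(2.21×10^27/(4π·21750)) = 8.992×10^10 m = 0.6010 AU.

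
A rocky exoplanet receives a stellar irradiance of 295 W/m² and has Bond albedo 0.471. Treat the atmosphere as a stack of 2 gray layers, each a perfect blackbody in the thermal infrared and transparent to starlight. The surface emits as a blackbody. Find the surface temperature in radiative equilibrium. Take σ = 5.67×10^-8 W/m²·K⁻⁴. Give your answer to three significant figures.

The effective emission temperature is T_e = [S(1−α)/(4σ)]^¼ = 162.0 K.
With N = 2 opaque layers, T_s = (N+1)^(1/4)·T_e = 3^(1/4)·162.0 = 213.2 K.

213 K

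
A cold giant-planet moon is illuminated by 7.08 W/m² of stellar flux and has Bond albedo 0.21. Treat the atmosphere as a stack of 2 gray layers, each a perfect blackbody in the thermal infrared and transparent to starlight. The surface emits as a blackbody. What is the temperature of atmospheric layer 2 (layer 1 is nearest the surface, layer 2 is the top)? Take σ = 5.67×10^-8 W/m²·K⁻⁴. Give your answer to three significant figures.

Top-of-atmosphere balance: σT_e⁴ = S(1−α)/4 = 1.398 W/m² → T_e = 70.47 K.
The net upward flux σT_e⁴ is constant between every pair of levels, so T_k⁴ = (N+1−k)T_e⁴.
T_2 = (1)^(1/4)·70.47 = 70.47 K.

70.5 K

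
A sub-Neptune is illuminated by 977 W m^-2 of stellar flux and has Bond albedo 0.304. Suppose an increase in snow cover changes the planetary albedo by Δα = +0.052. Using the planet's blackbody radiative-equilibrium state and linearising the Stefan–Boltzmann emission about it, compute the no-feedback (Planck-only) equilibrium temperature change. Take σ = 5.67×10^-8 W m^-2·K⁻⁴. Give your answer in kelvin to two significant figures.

Reference equilibrium: T_e = [S(1−α)/(4σ)]^(1/4) = 234.0 K.
The change in absorbed flux is Δ[S(1−α)/4] = −SΔα/4 = -12.70 W m^-2.
Planck response: λ_P = 4σT_e³ = 4·5.67×10⁻⁸·(234.0)³ = 2.906 W m^-2/K.
ΔT₀ = ΔF/λ_P = -12.70/2.906 = -4.37 K.

-4.4 K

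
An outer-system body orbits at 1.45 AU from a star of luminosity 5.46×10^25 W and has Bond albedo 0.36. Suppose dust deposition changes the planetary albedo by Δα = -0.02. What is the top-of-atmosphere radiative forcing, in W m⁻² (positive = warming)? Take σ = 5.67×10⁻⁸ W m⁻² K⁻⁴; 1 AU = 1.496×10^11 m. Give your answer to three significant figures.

Orbital distance: d = 1.45 AU = 2.169×10^11 m.
Flux at the orbit: S = L/(4πd²) = 5.46×10^25/(4π·(2.17×10^11)²) = 92.34 W m⁻².
The change in absorbed flux is Δ[S(1−α)/4] = −SΔα/4 = 0.4617 W m⁻².

0.462 W m⁻²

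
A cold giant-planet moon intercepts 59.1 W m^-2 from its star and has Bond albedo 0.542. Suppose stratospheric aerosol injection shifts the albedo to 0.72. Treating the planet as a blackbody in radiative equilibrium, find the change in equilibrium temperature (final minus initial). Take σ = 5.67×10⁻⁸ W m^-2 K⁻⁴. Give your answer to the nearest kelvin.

-12 kelvin

Before: T₁ = [59.10·0.458/(4σ)]^(1/4) = 104.5 K.
Final:   T₂ = [S(1−0.72)/(4σ)]^(1/4) = 92.42 K.
Change: 92.42 − 104.5 = -12.10 K.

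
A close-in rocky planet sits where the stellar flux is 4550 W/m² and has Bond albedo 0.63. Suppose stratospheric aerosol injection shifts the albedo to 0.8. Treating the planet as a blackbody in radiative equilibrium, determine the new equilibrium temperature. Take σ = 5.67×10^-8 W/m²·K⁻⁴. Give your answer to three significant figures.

New equilibrium: T₂ = [(1−0.8)·4550/(4σ)]^(1/4) = 251.7 K.

252 K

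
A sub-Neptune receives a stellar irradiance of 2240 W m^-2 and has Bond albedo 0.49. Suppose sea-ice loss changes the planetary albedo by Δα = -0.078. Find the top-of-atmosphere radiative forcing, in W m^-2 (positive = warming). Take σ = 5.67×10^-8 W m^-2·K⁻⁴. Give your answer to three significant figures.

ΔF = −(S/4)Δα = −(2240/4)×(-0.078) = 43.68 W m^-2.

43.7 W m^-2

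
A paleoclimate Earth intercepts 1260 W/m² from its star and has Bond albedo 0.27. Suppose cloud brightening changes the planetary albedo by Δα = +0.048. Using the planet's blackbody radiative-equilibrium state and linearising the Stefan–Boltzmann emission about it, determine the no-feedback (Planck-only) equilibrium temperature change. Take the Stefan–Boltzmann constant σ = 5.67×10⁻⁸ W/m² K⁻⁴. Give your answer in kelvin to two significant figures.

Unperturbed T_e = [1260·(1−0.27)/(4σ)]^¼ = 252.4 K.
The change in absorbed flux is Δ[S(1−α)/4] = −SΔα/4 = -15.12 W/m².
Linearising σT⁴ gives d(σT⁴)/dT = 4σT_e³ = 3.645 W/m² per K.
So ΔT₀ = -15.12/3.645 = -4.15 K.

-4.1 K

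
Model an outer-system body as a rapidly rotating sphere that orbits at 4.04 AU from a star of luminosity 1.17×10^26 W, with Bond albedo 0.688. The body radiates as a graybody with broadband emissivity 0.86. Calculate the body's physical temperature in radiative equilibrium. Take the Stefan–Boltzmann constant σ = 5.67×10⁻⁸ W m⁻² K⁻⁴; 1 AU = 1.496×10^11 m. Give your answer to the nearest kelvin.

80 kelvin

d = 4.04 × 1.496×10^11 m = 6.044×10^11 m.
S = L/(4πd²) = 25.49 W m⁻².
Absorbed flux (global mean): S(1−α)/4 = 25.49·0.312/4 = 1.988 W m⁻².
Radiative balance εσT⁴ = 1.988 gives T = [1.988/(0.86·σ)]^(1/4) = 79.91 K.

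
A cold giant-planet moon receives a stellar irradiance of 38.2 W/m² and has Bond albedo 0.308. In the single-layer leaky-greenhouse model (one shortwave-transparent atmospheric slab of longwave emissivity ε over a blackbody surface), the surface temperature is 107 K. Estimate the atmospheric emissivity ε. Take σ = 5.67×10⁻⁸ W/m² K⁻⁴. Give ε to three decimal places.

Effective temperature: T_e = [S(1−α)/(4σ)]^(1/4) = 103.9 K.
Inverting T_s⁴ = 2T_e⁴/(2−ε): (T_e/T_s)⁴ = 0.8892, so ε = 2(1 − 0.8892) = 0.2216.

0.222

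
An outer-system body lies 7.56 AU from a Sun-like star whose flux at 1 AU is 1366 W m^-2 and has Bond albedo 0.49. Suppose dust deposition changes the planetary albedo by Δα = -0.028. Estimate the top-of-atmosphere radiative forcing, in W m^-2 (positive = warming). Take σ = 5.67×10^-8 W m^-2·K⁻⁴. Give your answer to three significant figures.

Flux at the orbit: S = 1366/(7.56)² = 23.90 W m^-2.
ΔF = −(S/4)Δα = −(23.90/4)×(-0.028) = 0.1673 W m^-2.

0.167 W m^-2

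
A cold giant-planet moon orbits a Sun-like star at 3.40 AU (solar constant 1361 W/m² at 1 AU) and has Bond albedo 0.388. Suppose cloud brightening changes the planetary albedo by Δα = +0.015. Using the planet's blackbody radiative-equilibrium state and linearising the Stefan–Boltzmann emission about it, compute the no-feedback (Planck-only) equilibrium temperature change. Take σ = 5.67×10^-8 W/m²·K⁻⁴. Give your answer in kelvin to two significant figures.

-0.82 kelvin

Irradiance scales as 1/d², so S = 1361 W/m² × (1/3.40)² = 117.7 W/m².
The baseline emission temperature is T_e = 133.5 K.
The change in absorbed flux is Δ[S(1−α)/4] = −SΔα/4 = -0.4415 W/m².
Linearising σT⁴ gives d(σT⁴)/dT = 4σT_e³ = 0.5397 W/m² per K.
ΔT₀ = ΔF/λ_P = -0.4415/0.5397 = -0.818 K.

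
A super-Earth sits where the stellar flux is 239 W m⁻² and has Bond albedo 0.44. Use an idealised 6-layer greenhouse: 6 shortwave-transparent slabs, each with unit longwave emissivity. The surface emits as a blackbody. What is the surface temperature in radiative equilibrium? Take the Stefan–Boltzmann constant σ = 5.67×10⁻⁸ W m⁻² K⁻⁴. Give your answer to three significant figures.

The effective emission temperature is T_e = [S(1−α)/(4σ)]^¼ = 155.9 K.
With N = 6 opaque layers, T_s = (N+1)^(1/4)·T_e = 7^(1/4)·155.9 = 253.5 K.

254 kelvin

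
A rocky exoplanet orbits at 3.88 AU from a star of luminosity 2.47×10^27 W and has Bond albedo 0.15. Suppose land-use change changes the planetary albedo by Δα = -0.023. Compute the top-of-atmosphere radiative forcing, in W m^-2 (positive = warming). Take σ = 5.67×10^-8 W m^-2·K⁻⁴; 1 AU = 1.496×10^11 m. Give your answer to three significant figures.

d = 3.88 × 1.496×10^11 m = 5.804×10^11 m.
S = L/(4πd²) = 583.4 W m^-2.
TOA radiative forcing: ΔF = −S·Δα/4 = −583.4·(-0.023)/4 = 3.355 W m^-2.

3.35 W m^-2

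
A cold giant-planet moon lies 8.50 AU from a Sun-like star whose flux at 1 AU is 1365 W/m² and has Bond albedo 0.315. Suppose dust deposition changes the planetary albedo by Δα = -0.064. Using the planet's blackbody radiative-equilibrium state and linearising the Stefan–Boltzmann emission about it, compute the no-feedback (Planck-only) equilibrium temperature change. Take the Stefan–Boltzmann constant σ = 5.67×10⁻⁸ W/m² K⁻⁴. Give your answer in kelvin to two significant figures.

Irradiance scales as 1/d², so S = 1365 W/m² × (1/8.50)² = 18.89 W/m².
Reference equilibrium: T_e = [S(1−α)/(4σ)]^(1/4) = 86.91 K.
ΔF = −(S/4)Δα = −(18.89/4)×(-0.064) = 0.3023 W/m².
Linearising σT⁴ gives d(σT⁴)/dT = 4σT_e³ = 0.1489 W/m² per K.
So ΔT₀ = 0.3023/0.1489 = 2.03 K.

2.0 K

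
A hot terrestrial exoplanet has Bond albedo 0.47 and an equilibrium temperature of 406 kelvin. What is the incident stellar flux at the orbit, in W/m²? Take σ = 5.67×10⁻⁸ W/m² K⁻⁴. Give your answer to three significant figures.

From S(1−α)/4 = σT⁴: S = 4σT⁴/(1−α).
The emitted flux is σT⁴ = 1541 W/m².
S = 4·1541/0.53 = 11630 W/m².

11600 W/m²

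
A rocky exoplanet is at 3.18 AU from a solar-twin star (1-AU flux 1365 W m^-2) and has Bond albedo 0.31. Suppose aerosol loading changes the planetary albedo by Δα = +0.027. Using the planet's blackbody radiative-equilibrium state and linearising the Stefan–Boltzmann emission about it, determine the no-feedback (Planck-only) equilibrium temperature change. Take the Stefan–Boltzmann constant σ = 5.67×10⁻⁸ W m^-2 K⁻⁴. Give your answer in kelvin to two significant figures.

By the inverse-square law, S = 1365/3.18² = 135.0 W m^-2.
The baseline emission temperature is T_e = 142.4 K.
ΔF = −(S/4)Δα = −(135.0/4)×(+0.027) = -0.9111 W m^-2.
The Planck feedback parameter is 4σT_e³ = 0.6543 W m^-2/K.
Hence the no-feedback warming is ΔF/(4σT_e³) = -1.39 K.

-1.4 K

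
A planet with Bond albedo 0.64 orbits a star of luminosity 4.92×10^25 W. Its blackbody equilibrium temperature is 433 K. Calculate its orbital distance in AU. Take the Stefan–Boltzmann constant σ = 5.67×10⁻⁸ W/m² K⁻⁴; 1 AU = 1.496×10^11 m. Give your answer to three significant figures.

Energy balance gives S = 4σT⁴/(1−α) = 22150 W/m².
From L = 4πd²S, d = √(4.92×10^25/(4π·22150)) = 1.330×10^10 m = 0.08888 AU.

0.0889 AU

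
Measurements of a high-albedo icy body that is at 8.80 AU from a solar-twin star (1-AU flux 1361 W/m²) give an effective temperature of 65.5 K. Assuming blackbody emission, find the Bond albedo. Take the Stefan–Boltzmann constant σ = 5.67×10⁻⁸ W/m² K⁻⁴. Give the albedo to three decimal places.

0.762

Irradiance scales as 1/d², so S = 1361 W/m² × (1/8.80)² = 17.57 W/m².
From σT⁴ = S(1−α)/4 we invert for α: 1−α = 4σT⁴/S.
σT⁴ = 1.044 W/m², so 4σT⁴ = 4.175 W/m².
Hence α = 1 − 4.175/17.57 = 0.7625.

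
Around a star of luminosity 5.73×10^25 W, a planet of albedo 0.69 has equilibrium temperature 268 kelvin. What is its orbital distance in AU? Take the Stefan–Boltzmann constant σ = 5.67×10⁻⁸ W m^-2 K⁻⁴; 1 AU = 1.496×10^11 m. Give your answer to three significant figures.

The flux needed for this T is 4σT⁴/(1−0.69) = 3774 W m^-2.
From L = 4πd²S, d = √(5.73×10^25/(4π·3774)) = 3.476×10^10 m = 0.2323 AU.

0.232 AU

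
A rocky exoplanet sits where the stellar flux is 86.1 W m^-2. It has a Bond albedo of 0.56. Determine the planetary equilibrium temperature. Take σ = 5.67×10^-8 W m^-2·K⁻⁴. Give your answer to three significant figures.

114 K

The planet absorbs (1−α)S over its disc πR² and re-emits over 4πR², so the mean absorbed flux is (1−0.56)·86.10/4 = 9.471 W m^-2.
Set σT⁴ = 9.471 → T = (9.471/σ)^(1/4) = 113.7 K.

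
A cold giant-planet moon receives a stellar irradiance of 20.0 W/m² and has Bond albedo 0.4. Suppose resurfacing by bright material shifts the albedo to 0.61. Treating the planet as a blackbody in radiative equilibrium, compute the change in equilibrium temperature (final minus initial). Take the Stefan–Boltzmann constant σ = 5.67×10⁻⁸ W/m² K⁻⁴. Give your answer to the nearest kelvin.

-9 kelvin

With α = 0.4, T₁ = 85.29 K.
After:  T₂ = [20.00·0.39/(4σ)]^(1/4) = 76.58 K.
ΔT = T₂ − T₁ = -8.708 K.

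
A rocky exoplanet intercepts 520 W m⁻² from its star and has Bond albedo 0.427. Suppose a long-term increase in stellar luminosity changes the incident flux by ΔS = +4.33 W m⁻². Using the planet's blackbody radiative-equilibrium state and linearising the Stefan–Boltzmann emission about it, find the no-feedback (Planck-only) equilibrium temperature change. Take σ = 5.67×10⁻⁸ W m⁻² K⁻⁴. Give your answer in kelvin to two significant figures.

The baseline emission temperature is T_e = 190.4 K.
Only a fraction (1−α) is absorbed and it's spread over 4πR², so ΔF = (1−α)ΔS/4 = 0.6203 W m⁻².
Linearising σT⁴ gives d(σT⁴)/dT = 4σT_e³ = 1.565 W m⁻² per K.
So ΔT₀ = 0.6203/1.565 = 0.396 K.

0.40 kelvin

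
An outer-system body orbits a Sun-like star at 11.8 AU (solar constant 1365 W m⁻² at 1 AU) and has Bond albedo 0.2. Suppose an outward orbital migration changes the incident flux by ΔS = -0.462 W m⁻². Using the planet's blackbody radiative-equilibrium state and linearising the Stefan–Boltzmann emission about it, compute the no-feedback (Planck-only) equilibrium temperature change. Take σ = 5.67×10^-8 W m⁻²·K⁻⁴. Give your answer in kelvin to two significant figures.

Irradiance scales as 1/d², so S = 1365 W m⁻² × (1/11.8)² = 9.803 W m⁻².
The baseline emission temperature is T_e = 76.68 K.
TOA radiative forcing: ΔF = (1−α)ΔS/4 = 0.8·(-0.462)/4 = -0.09240 W m⁻².
The Planck feedback parameter is 4σT_e³ = 0.1023 W m⁻²/K.
So ΔT₀ = -0.09240/0.1023 = -0.903 K.

-0.90 K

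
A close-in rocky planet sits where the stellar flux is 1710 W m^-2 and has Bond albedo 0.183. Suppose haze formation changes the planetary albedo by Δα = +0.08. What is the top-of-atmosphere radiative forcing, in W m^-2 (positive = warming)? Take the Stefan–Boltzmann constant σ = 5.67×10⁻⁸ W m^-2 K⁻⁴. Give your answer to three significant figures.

-34.2 W m^-2

The change in absorbed flux is Δ[S(1−α)/4] = −SΔα/4 = -34.20 W m^-2.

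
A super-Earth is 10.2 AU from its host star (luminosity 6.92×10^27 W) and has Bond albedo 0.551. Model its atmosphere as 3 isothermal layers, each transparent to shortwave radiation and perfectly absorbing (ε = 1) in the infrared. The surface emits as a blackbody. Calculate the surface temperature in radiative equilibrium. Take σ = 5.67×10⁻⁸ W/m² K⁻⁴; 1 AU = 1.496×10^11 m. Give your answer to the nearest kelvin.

d = 10.2 × 1.496×10^11 m = 1.526×10^12 m.
S = L/(4πd²) = 236.5 W/m².
OLR = S(1−α)/4 = 26.55 W/m²; the top layer radiates at T_e = 147.1 K.
With N = 3 opaque layers, T_s = (N+1)^(1/4)·T_e = 4^(1/4)·147.1 = 208.0 K.

208 K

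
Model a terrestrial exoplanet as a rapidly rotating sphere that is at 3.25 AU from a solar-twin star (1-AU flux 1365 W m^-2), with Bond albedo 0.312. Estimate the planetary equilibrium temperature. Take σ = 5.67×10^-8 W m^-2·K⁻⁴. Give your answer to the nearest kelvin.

141 kelvin

Flux at the orbit: S = 1365/(3.25)² = 129.2 W m^-2.
Averaging over the sphere, the absorbed flux is S(1−α)/4 = 22.23 W m^-2.
In equilibrium σT⁴ equals this, so T = 140.7 K.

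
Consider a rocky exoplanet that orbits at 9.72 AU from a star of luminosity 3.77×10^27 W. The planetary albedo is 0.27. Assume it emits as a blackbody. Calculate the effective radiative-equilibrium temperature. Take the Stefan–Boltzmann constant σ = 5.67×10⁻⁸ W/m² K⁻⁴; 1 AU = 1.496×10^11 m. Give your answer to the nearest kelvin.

d = 9.72 × 1.496×10^11 m = 1.454×10^12 m.
Spreading L over a sphere of radius d: S = 3.77×10^27/(4π·1.45×10^12²) = 141.9 W/m².
The planet absorbs (1−α)S over its disc πR² and re-emits over 4πR², so the mean absorbed flux is (1−0.27)·141.9/4 = 25.89 W/m².
Set σT⁴ = 25.89 → T = (25.89/σ)^(1/4) = 146.2 K.

146 K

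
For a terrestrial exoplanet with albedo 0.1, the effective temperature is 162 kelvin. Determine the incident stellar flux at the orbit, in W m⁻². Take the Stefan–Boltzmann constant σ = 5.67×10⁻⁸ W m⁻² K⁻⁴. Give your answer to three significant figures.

From S(1−α)/4 = σT⁴: S = 4σT⁴/(1−α).
The emitted flux is σT⁴ = 39.05 W m⁻².
So S = 4×39.05/(1−0.1) = 173.6 W m⁻².

174 W m⁻²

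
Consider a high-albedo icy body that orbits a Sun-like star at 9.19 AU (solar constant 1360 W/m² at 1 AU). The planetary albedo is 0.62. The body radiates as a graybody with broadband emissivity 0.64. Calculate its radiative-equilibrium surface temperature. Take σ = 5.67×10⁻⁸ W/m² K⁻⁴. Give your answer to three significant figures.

80.6 kelvin

Irradiance scales as 1/d², so S = 1360 W/m² × (1/9.19)² = 16.10 W/m².
The planet absorbs (1−α)S over its disc πR² and re-emits over 4πR², so the mean absorbed flux is (1−0.62)·16.10/4 = 1.530 W/m².
Radiative balance εσT⁴ = 1.530 gives T = [1.530/(0.64·σ)]^(1/4) = 80.58 K.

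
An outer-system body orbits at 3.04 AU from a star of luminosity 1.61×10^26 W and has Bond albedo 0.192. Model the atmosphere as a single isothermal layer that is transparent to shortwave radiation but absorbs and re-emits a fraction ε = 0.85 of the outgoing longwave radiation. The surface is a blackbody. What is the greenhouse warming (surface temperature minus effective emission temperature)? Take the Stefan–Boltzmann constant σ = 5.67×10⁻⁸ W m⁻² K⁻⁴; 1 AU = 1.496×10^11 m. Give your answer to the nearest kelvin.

18 kelvin

Orbital distance: d = 3.04 AU = 4.548×10^11 m.
S = L/(4πd²) = 61.94 W m⁻².
At the top of the atmosphere, σT_e⁴ = S(1−α)/4 = 12.51 W m⁻², giving T_e = 121.9 K.
For a single slab of emissivity ε, T_s⁴ = 2T_e⁴/(2−ε); thus T_s = 121.9·(1.739)^(1/4) = 140.0 K.
T_s − T_e = 140.0 − 121.9 = 18.08 K.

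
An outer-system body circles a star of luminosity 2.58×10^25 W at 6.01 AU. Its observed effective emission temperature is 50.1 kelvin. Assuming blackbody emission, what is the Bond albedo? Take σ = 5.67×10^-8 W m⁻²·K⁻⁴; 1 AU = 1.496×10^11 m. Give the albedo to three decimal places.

Orbital distance: d = 6.01 AU = 8.991×10^11 m.
S = L/(4πd²) = 2.540 W m⁻².
Rearranging the radiative balance, α = 1 − 4σT⁴/S.
σT⁴ = 0.3572 W m⁻², so 4σT⁴ = 1.429 W m⁻².
1−α = 1.429/2.540 = 0.5626, so α = 0.4374.

0.437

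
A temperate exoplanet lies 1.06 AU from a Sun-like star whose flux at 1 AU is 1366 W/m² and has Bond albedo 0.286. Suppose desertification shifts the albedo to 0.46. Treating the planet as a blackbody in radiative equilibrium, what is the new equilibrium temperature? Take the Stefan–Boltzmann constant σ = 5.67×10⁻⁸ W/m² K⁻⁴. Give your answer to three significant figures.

Flux at the orbit: S = 1366/(1.06)² = 1216 W/m².
T₂ = [S(1−α₂)/(4σ)]^(1/4) = [1216·0.54/(4σ)]^(1/4) = 232.0 K.

232 kelvin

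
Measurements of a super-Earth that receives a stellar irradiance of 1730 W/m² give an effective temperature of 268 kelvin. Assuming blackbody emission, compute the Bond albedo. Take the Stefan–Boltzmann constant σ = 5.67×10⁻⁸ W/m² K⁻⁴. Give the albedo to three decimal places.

0.324

Rearranging the radiative balance, α = 1 − 4σT⁴/S.
σT⁴ = 292.5 W/m², so 4σT⁴ = 1170 W/m².
Hence α = 1 − 1170/1730 = 0.3237.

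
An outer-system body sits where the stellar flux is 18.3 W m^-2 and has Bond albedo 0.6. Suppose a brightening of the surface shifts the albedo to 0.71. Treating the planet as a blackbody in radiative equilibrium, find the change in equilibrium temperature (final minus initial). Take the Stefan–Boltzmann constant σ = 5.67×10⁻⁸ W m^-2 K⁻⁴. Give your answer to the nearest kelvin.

-6 K

Initial: T₁ = [S(1−0.6)/(4σ)]^(1/4) = 75.37 K.
After:  T₂ = [18.30·0.29/(4σ)]^(1/4) = 69.55 K.
Change: 69.55 − 75.37 = -5.823 K.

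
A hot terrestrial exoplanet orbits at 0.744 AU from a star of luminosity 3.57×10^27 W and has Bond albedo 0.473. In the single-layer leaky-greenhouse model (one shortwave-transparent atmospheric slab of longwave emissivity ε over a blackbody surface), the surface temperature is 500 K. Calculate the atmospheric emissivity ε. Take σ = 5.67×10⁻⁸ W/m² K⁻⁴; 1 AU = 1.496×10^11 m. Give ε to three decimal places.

0.295

Orbital distance: d = 0.744 AU = 1.113×10^11 m.
Spreading L over a sphere of radius d: S = 3.57×10^27/(4π·1.11×10^11²) = 22930 W/m².
TOA balance gives T_e = 480.5 K.
Since (2−ε)/2 = (T_e/T_s)⁴ = 0.8526, ε = 0.2948.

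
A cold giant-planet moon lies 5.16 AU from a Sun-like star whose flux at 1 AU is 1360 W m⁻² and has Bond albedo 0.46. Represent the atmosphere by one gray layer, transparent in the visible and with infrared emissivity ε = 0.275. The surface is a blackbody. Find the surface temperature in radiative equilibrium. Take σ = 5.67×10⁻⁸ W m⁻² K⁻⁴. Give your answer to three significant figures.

109 K

Flux at the orbit: S = 1360/(5.16)² = 51.08 W m⁻².
The planet radiates to space at T_e = [S(1−α)/(4σ)]^(1/4) = 105.0 K.
The surface balance (absorbed SW + ε·downward IR = σT_s⁴) with T_a⁴ = T_s⁴/2 reduces to T_s = T_e·[2/(2−ε)]^¼ = 109.0 K.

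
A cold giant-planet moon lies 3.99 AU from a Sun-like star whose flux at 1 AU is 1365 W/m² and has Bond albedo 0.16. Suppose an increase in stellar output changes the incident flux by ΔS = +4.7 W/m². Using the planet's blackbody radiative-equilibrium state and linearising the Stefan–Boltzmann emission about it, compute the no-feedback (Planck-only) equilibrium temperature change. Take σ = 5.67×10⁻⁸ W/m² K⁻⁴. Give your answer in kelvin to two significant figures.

1.8 K

Irradiance scales as 1/d², so S = 1365 W/m² × (1/3.99)² = 85.74 W/m².
Reference equilibrium: T_e = [S(1−α)/(4σ)]^(1/4) = 133.5 K.
Only a fraction (1−α) is absorbed and it's spread over 4πR², so ΔF = (1−α)ΔS/4 = 0.9870 W/m².
Planck response: λ_P = 4σT_e³ = 4·5.67×10⁻⁸·(133.5)³ = 0.5395 W/m²/K.
So ΔT₀ = 0.9870/0.5395 = 1.83 K.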